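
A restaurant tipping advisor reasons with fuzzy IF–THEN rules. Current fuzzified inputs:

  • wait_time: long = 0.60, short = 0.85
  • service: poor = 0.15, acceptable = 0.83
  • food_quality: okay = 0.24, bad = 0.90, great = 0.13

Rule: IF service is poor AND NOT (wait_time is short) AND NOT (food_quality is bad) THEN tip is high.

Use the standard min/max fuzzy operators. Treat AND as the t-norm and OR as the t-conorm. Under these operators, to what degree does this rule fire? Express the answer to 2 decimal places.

0.10

firing strength: poor=0.15, ¬short=1−0.85=0.15, ¬bad=1−0.90=0.10; AND[min(a, b)] → w = 0.10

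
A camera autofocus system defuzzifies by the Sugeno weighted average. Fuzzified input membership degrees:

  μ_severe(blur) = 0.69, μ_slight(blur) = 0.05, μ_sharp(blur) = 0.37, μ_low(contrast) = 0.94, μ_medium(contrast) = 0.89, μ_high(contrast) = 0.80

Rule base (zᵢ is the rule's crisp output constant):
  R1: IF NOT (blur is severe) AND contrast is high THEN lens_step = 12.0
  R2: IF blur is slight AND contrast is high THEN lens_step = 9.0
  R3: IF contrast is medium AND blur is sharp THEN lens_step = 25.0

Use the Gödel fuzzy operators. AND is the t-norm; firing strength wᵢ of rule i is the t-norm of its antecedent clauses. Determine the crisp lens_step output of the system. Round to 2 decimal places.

18.38

R1 (z=12.0): ¬severe=1−0.69=0.31, high=0.80; AND[min(a, b)] → w = 0.31
R2 (z=9.0): slight=0.05, high=0.80; AND[min(a, b)] → w = 0.05
R3 (z=25.0): medium=0.89, sharp=0.37; AND[min(a, b)] → w = 0.37
Weighted average = (0.31·12.0 + 0.05·9.0 + 0.37·25.0) / (0.31 + 0.05 + 0.37)
  = 13.4200 / 0.7300 = 18.38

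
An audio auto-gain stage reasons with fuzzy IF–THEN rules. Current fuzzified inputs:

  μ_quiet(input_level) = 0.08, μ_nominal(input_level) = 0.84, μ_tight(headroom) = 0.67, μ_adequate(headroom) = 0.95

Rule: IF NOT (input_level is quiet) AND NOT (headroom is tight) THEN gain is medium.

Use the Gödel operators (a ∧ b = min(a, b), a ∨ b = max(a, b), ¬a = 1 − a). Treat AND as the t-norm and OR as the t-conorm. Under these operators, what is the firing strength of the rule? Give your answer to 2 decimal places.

firing strength: ¬quiet=1−0.08=0.92, ¬tight=1−0.67=0.33; AND[min(a, b)] → w = 0.33

0.33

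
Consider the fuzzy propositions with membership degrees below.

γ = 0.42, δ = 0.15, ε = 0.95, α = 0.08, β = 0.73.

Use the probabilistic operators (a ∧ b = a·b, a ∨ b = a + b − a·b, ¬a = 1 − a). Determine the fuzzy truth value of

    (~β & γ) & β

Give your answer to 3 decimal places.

0.083

~β = 1 − 0.7300 = 0.2700
~β & γ = a·b on (0.2700, 0.4200) = 0.1134
(~β & γ) & β = a·b on (0.1134, 0.7300) = 0.0828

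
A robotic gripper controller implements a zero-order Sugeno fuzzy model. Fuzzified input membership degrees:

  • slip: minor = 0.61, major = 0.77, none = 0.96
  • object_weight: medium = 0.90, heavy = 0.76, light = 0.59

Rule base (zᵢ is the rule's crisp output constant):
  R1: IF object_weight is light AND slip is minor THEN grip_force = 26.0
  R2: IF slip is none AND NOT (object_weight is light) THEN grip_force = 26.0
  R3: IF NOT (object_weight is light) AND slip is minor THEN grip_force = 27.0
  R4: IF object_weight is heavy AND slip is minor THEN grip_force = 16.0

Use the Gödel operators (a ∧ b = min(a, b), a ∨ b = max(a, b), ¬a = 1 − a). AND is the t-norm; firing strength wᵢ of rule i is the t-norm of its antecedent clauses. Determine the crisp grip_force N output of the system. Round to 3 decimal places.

R1 (z=26.0): light=0.59, minor=0.61; AND[min(a, b)] → w = 0.59
R2 (z=26.0): none=0.96, ¬light=1−0.59=0.41; AND[min(a, b)] → w = 0.41
R3 (z=27.0): ¬light=1−0.59=0.41, minor=0.61; AND[min(a, b)] → w = 0.41
R4 (z=16.0): heavy=0.76, minor=0.61; AND[min(a, b)] → w = 0.61
Weighted average = (0.59·26.0 + 0.41·26.0 + 0.41·27.0 + 0.61·16.0) / (0.59 + 0.41 + 0.41 + 0.61)
  = 46.8300 / 2.0200 = 23.183

23.183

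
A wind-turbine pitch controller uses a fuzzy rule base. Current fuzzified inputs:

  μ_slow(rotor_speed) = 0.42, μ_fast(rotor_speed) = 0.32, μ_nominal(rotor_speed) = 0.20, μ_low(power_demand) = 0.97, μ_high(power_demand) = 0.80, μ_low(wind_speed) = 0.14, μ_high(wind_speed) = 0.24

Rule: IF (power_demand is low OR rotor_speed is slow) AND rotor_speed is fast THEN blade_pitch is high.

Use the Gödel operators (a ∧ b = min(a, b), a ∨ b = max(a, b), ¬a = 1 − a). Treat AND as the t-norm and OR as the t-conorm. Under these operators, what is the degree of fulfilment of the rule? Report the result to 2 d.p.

0.32

firing strength: (low=0.97 OR slow=0.42) = 0.97; AND[min(a, b)] with fast=0.32 → w = 0.32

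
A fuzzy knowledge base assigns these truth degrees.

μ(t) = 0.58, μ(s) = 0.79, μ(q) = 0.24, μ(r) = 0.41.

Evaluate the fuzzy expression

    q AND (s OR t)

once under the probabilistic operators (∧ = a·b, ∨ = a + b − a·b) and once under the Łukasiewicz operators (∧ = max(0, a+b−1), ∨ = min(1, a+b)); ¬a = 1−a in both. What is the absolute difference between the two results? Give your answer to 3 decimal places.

Under probabilistic:
  s OR t = a + b − a·b on (0.7900, 0.5800) = 0.9118
  q AND (s OR t) = a·b on (0.2400, 0.9118) = 0.2188
  → value = 0.2188
Under Łukasiewicz:
  s OR t = min(1, a+b) on (0.79, 0.58) = 1.00
  q AND (s OR t) = max(0, a+b−1) on (0.24, 1.00) = 0.24
  → value = 0.2400
|0.2188 − 0.2400| = 0.021

0.021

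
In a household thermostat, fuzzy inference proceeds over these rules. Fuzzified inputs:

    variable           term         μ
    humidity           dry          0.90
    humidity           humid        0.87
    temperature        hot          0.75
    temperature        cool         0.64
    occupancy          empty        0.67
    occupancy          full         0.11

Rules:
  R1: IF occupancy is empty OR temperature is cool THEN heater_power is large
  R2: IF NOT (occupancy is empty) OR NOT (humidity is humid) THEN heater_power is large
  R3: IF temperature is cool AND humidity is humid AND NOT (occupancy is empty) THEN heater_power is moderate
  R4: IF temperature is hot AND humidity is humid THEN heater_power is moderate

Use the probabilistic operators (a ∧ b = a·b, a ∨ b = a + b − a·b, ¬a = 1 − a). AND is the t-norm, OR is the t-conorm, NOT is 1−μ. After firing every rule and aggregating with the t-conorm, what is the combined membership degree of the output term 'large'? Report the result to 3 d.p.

0.931

R1: empty=0.67, cool=0.64; OR[a + b − a·b] → w = 0.8812
R2: ¬empty=1−0.67=0.33, ¬humid=1−0.87=0.13; OR[a + b − a·b] → w = 0.4171
R3: cool=0.64, humid=0.87, ¬empty=1−0.67=0.33; AND[a·b] → w = 0.1837
R4: hot=0.75, humid=0.87; AND[a·b] → w = 0.6525
Rules with consequent 'large': {R1, R2} → strengths 0.8812, 0.4171
Aggregate via t-conorm [a + b − a·b]: 0.9308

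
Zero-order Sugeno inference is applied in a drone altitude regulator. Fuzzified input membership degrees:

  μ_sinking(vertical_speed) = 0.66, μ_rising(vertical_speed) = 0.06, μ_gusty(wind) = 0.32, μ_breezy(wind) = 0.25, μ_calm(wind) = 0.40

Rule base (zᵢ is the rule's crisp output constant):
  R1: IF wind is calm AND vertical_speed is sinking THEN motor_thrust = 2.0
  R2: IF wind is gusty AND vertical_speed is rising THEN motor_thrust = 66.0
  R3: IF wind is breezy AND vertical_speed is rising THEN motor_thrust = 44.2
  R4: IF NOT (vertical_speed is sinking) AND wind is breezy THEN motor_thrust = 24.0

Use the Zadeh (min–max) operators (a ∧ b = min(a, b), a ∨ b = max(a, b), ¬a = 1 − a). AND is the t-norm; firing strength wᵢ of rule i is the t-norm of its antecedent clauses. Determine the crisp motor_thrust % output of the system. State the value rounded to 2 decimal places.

17.42

R1 (z=2.0): calm=0.40, sinking=0.66; AND[min(a, b)] → w = 0.40
R2 (z=66.0): gusty=0.32, rising=0.06; AND[min(a, b)] → w = 0.06
R3 (z=44.2): breezy=0.25, rising=0.06; AND[min(a, b)] → w = 0.06
R4 (z=24.0): ¬sinking=1−0.66=0.34, breezy=0.25; AND[min(a, b)] → w = 0.25
Weighted average = (0.40·2.0 + 0.06·66.0 + 0.06·44.2 + 0.25·24.0) / (0.40 + 0.06 + 0.06 + 0.25)
  = 13.4120 / 0.7700 = 17.42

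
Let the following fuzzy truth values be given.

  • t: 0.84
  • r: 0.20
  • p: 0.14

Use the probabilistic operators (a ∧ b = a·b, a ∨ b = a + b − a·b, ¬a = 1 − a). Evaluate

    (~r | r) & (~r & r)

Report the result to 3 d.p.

~r = 1 − 0.2000 = 0.8000
~r | r = a + b − a·b on (0.8000, 0.2000) = 0.8400
~r = 1 − 0.2000 = 0.8000
~r & r = a·b on (0.8000, 0.2000) = 0.1600
(~r | r) & (~r & r) = a·b on (0.8400, 0.1600) = 0.1344

0.134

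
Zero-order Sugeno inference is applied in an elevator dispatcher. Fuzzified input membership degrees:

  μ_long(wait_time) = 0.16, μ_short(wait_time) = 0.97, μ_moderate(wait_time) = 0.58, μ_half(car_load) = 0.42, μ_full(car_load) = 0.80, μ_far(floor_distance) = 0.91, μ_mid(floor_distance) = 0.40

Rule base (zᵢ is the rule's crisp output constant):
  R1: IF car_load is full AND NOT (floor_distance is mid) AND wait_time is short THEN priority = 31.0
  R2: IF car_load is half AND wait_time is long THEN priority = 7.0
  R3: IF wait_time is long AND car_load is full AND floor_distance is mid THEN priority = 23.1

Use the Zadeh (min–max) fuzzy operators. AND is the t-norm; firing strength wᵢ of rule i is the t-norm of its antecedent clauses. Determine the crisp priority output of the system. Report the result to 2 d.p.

R1 (z=31.0): full=0.80, ¬mid=1−0.40=0.60, short=0.97; AND[min(a, b)] → w = 0.60
R2 (z=7.0): half=0.42, long=0.16; AND[min(a, b)] → w = 0.16
R3 (z=23.1): long=0.16, full=0.80, mid=0.40; AND[min(a, b)] → w = 0.16
Weighted average = (0.60·31.0 + 0.16·7.0 + 0.16·23.1) / (0.60 + 0.16 + 0.16)
  = 23.4160 / 0.9200 = 25.45

25.45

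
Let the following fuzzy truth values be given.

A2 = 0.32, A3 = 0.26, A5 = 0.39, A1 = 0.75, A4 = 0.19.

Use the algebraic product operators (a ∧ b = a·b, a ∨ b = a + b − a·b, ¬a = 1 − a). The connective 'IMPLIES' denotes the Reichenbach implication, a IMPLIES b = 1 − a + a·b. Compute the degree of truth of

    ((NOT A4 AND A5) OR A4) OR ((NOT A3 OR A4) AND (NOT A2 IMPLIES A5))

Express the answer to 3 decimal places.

NOT A4 = 1 − 0.1900 = 0.8100
NOT A4 AND A5 = a·b on (0.8100, 0.3900) = 0.3159
(NOT A4 AND A5) OR A4 = a + b − a·b on (0.3159, 0.1900) = 0.4459
NOT A3 = 1 − 0.2600 = 0.7400
NOT A3 OR A4 = a + b − a·b on (0.7400, 0.1900) = 0.7894
NOT A2 = 1 − 0.3200 = 0.6800
NOT A2 IMPLIES A5  [Reichenbach: 1 − a + a·b] with a=0.6800, b=0.3900 → 0.5852
(NOT A3 OR A4) AND (NOT A2 IMPLIES A5) = a·b on (0.7894, 0.5852) = 0.4620
((NOT A4 AND A5) OR A4) OR ((NOT A3 OR A4) AND (NOT A2 IMPLIES A5)) = a + b − a·b on (0.4459, 0.4620) = 0.7019

0.702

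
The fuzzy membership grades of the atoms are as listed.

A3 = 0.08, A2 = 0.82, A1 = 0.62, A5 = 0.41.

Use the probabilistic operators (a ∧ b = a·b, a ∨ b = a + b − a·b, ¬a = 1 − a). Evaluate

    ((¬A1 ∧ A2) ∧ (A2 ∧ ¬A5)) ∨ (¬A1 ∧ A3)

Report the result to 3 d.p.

¬A1 = 1 − 0.6200 = 0.3800
¬A1 ∧ A2 = a·b on (0.3800, 0.8200) = 0.3116
¬A5 = 1 − 0.4100 = 0.5900
A2 ∧ ¬A5 = a·b on (0.8200, 0.5900) = 0.4838
(¬A1 ∧ A2) ∧ (A2 ∧ ¬A5) = a·b on (0.3116, 0.4838) = 0.1508
¬A1 = 1 − 0.6200 = 0.3800
¬A1 ∧ A3 = a·b on (0.3800, 0.0800) = 0.0304
((¬A1 ∧ A2) ∧ (A2 ∧ ¬A5)) ∨ (¬A1 ∧ A3) = a + b − a·b on (0.1508, 0.0304) = 0.1766

0.177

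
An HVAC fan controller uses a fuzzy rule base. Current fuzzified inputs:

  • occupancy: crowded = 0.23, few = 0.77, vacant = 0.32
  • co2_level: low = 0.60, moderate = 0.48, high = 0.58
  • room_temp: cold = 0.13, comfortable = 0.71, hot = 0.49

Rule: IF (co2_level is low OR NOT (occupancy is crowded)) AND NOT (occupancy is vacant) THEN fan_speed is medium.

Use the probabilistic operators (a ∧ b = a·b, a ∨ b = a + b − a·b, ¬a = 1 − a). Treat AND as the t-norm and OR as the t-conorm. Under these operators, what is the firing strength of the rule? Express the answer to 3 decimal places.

0.617

firing strength: (low=0.60 OR ¬crowded=1−0.23=0.77) = 0.9080; AND[a·b] with ¬vacant=1−0.32=0.68 → w = 0.6174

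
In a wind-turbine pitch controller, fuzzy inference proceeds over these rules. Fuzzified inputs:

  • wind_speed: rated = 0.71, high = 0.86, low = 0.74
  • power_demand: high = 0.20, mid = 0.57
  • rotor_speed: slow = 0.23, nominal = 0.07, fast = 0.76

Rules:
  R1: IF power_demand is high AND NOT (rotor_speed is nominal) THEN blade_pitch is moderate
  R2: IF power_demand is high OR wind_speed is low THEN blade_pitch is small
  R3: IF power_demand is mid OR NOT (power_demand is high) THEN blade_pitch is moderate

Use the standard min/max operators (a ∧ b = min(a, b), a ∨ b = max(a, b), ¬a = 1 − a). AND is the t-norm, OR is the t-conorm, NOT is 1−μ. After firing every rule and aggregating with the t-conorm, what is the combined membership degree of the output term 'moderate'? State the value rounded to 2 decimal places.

R1: high=0.20, ¬nominal=1−0.07=0.93; AND[min(a, b)] → w = 0.20
R2: high=0.20, low=0.74; OR[max(a, b)] → w = 0.74
R3: mid=0.57, ¬high=1−0.20=0.80; OR[max(a, b)] → w = 0.80
Rules with consequent 'moderate': {R1, R3} → strengths 0.20, 0.80
Aggregate via t-conorm [max(a, b)]: 0.80

0.80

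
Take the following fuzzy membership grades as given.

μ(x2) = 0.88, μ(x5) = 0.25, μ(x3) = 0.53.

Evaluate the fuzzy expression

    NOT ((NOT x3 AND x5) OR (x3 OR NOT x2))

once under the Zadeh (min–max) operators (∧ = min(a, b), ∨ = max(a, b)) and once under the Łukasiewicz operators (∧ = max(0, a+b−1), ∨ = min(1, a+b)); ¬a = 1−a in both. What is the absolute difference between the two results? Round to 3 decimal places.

Under Zadeh (min–max):
  NOT x3 = 1 − 0.53 = 0.47
  NOT x3 AND x5 = min(a, b) on (0.47, 0.25) = 0.25
  NOT x2 = 1 − 0.88 = 0.12
  x3 OR NOT x2 = max(a, b) on (0.53, 0.12) = 0.53
  (NOT x3 AND x5) OR (x3 OR NOT x2) = max(a, b) on (0.25, 0.53) = 0.53
  NOT ((NOT x3 AND x5) OR (x3 OR NOT x2)) = 1 − 0.53 = 0.47
  → value = 0.4700
Under Łukasiewicz:
  NOT x3 = 1 − 0.53 = 0.47
  NOT x3 AND x5 = max(0, a+b−1) on (0.47, 0.25) = 0.00
  NOT x2 = 1 − 0.88 = 0.12
  x3 OR NOT x2 = min(1, a+b) on (0.53, 0.12) = 0.65
  (NOT x3 AND x5) OR (x3 OR NOT x2) = min(1, a+b) on (0.00, 0.65) = 0.65
  NOT ((NOT x3 AND x5) OR (x3 OR NOT x2)) = 1 − 0.65 = 0.35
  → value = 0.3500
|0.4700 − 0.3500| = 0.120

0.120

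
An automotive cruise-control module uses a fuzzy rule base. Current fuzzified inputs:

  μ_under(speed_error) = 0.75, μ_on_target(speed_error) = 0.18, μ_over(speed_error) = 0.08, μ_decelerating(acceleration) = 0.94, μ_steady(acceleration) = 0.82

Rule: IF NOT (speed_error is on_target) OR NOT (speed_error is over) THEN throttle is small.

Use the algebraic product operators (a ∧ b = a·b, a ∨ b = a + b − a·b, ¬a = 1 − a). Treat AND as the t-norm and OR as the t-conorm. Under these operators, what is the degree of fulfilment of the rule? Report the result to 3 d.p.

0.986

firing strength: ¬on_target=1−0.18=0.82, ¬over=1−0.08=0.92; OR[a + b − a·b] → w = 0.9856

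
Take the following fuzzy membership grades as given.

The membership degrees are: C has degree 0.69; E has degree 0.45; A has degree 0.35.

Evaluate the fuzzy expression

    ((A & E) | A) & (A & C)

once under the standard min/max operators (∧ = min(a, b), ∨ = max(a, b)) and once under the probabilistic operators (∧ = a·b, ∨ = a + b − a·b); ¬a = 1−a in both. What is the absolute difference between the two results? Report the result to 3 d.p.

0.241

Under standard min/max:
  A & E = min(a, b) on (0.35, 0.45) = 0.35
  (A & E) | A = max(a, b) on (0.35, 0.35) = 0.35
  A & C = min(a, b) on (0.35, 0.69) = 0.35
  ((A & E) | A) & (A & C) = min(a, b) on (0.35, 0.35) = 0.35
  → value = 0.3500
Under probabilistic:
  A & E = a·b on (0.3500, 0.4500) = 0.1575
  (A & E) | A = a + b − a·b on (0.1575, 0.3500) = 0.4524
  A & C = a·b on (0.3500, 0.6900) = 0.2415
  ((A & E) | A) & (A & C) = a·b on (0.4524, 0.2415) = 0.1092
  → value = 0.1092
|0.3500 − 0.1092| = 0.241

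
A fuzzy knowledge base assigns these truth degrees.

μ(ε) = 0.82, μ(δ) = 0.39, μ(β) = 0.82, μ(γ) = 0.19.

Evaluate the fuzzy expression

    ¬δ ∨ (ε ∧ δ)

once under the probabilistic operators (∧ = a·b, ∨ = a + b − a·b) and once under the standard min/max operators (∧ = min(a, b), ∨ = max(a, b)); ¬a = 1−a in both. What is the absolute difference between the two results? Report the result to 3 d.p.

0.125

Under probabilistic:
  ¬δ = 1 − 0.3900 = 0.6100
  ε ∧ δ = a·b on (0.8200, 0.3900) = 0.3198
  ¬δ ∨ (ε ∧ δ) = a + b − a·b on (0.6100, 0.3198) = 0.7347
  → value = 0.7347
Under standard min/max:
  ¬δ = 1 − 0.39 = 0.61
  ε ∧ δ = min(a, b) on (0.82, 0.39) = 0.39
  ¬δ ∨ (ε ∧ δ) = max(a, b) on (0.61, 0.39) = 0.61
  → value = 0.6100
|0.7347 − 0.6100| = 0.125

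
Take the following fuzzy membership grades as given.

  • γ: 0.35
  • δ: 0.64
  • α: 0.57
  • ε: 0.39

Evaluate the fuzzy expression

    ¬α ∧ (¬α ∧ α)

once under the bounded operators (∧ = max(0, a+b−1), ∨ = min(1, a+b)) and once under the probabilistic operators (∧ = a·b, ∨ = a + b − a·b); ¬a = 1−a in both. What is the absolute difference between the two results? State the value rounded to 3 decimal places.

0.105

Under bounded:
  ¬α = 1 − 0.57 = 0.43
  ¬α = 1 − 0.57 = 0.43
  ¬α ∧ α = max(0, a+b−1) on (0.43, 0.57) = 0.00
  ¬α ∧ (¬α ∧ α) = max(0, a+b−1) on (0.43, 0.00) = 0.00
  → value = 0.0000
Under probabilistic:
  ¬α = 1 − 0.5700 = 0.4300
  ¬α = 1 − 0.5700 = 0.4300
  ¬α ∧ α = a·b on (0.4300, 0.5700) = 0.2451
  ¬α ∧ (¬α ∧ α) = a·b on (0.4300, 0.2451) = 0.1054
  → value = 0.1054
|0.0000 − 0.1054| = 0.105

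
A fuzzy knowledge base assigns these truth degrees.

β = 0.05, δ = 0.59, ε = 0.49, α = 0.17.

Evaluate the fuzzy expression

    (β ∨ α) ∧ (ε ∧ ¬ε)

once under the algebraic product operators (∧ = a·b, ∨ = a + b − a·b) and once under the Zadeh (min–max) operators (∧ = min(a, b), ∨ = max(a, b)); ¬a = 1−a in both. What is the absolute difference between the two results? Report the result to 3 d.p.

Under algebraic product:
  β ∨ α = a + b − a·b on (0.0500, 0.1700) = 0.2115
  ¬ε = 1 − 0.4900 = 0.5100
  ε ∧ ¬ε = a·b on (0.4900, 0.5100) = 0.2499
  (β ∨ α) ∧ (ε ∧ ¬ε) = a·b on (0.2115, 0.2499) = 0.0529
  → value = 0.0529
Under Zadeh (min–max):
  β ∨ α = max(a, b) on (0.05, 0.17) = 0.17
  ¬ε = 1 − 0.49 = 0.51
  ε ∧ ¬ε = min(a, b) on (0.49, 0.51) = 0.49
  (β ∨ α) ∧ (ε ∧ ¬ε) = min(a, b) on (0.17, 0.49) = 0.17
  → value = 0.1700
|0.0529 − 0.1700| = 0.117

0.117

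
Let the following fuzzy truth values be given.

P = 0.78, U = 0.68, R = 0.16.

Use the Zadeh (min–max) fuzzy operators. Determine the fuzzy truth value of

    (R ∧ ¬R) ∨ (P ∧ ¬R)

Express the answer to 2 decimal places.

0.78

¬R = 1 − 0.16 = 0.84
R ∧ ¬R = min(a, b) on (0.16, 0.84) = 0.16
¬R = 1 − 0.16 = 0.84
P ∧ ¬R = min(a, b) on (0.78, 0.84) = 0.78
(R ∧ ¬R) ∨ (P ∧ ¬R) = max(a, b) on (0.16, 0.78) = 0.78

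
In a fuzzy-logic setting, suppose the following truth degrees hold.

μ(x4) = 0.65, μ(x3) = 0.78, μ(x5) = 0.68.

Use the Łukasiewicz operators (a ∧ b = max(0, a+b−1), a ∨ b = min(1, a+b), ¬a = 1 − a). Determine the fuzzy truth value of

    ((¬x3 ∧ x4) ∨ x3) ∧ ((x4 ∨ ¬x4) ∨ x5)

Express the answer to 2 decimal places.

¬x3 = 1 − 0.78 = 0.22
¬x3 ∧ x4 = max(0, a+b−1) on (0.22, 0.65) = 0.00
(¬x3 ∧ x4) ∨ x3 = min(1, a+b) on (0.00, 0.78) = 0.78
¬x4 = 1 − 0.65 = 0.35
x4 ∨ ¬x4 = min(1, a+b) on (0.65, 0.35) = 1.00
(x4 ∨ ¬x4) ∨ x5 = min(1, a+b) on (1.00, 0.68) = 1.00
((¬x3 ∧ x4) ∨ x3) ∧ ((x4 ∨ ¬x4) ∨ x5) = max(0, a+b−1) on (0.78, 1.00) = 0.78

0.78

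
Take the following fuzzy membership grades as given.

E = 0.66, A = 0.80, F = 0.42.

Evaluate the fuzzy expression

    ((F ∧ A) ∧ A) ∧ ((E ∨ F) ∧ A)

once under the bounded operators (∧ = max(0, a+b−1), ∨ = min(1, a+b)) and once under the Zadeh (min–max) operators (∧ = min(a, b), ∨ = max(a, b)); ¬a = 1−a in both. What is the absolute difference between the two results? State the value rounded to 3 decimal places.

0.420

Under bounded:
  F ∧ A = max(0, a+b−1) on (0.42, 0.80) = 0.22
  (F ∧ A) ∧ A = max(0, a+b−1) on (0.22, 0.80) = 0.02
  E ∨ F = min(1, a+b) on (0.66, 0.42) = 1.00
  (E ∨ F) ∧ A = max(0, a+b−1) on (1.00, 0.80) = 0.80
  ((F ∧ A) ∧ A) ∧ ((E ∨ F) ∧ A) = max(0, a+b−1) on (0.02, 0.80) = 0.00
  → value = 0.0000
Under Zadeh (min–max):
  F ∧ A = min(a, b) on (0.42, 0.80) = 0.42
  (F ∧ A) ∧ A = min(a, b) on (0.42, 0.80) = 0.42
  E ∨ F = max(a, b) on (0.66, 0.42) = 0.66
  (E ∨ F) ∧ A = min(a, b) on (0.66, 0.80) = 0.66
  ((F ∧ A) ∧ A) ∧ ((E ∨ F) ∧ A) = min(a, b) on (0.42, 0.66) = 0.42
  → value = 0.4200
|0.0000 − 0.4200| = 0.420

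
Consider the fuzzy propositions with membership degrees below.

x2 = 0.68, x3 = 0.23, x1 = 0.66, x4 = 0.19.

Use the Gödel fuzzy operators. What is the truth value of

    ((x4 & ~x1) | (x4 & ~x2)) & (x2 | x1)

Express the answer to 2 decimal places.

~x1 = 1 − 0.66 = 0.34
x4 & ~x1 = min(a, b) on (0.19, 0.34) = 0.19
~x2 = 1 − 0.68 = 0.32
x4 & ~x2 = min(a, b) on (0.19, 0.32) = 0.19
(x4 & ~x1) | (x4 & ~x2) = max(a, b) on (0.19, 0.19) = 0.19
x2 | x1 = max(a, b) on (0.68, 0.66) = 0.68
((x4 & ~x1) | (x4 & ~x2)) & (x2 | x1) = min(a, b) on (0.19, 0.68) = 0.19

0.19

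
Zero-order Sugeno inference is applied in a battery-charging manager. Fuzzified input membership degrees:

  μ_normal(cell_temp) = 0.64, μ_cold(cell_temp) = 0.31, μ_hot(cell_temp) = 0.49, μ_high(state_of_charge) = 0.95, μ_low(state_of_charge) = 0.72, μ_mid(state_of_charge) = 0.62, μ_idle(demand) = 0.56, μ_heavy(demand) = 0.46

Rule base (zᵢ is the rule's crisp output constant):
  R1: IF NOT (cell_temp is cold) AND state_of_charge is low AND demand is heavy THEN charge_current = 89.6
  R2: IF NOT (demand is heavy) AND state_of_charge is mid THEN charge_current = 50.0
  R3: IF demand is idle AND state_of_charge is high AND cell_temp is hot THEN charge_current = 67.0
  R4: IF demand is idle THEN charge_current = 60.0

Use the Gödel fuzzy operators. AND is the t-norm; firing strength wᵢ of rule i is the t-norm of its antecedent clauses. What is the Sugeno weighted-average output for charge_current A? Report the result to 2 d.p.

R1 (z=89.6): ¬cold=1−0.31=0.69, low=0.72, heavy=0.46; AND[min(a, b)] → w = 0.46
R2 (z=50.0): ¬heavy=1−0.46=0.54, mid=0.62; AND[min(a, b)] → w = 0.54
R3 (z=67.0): idle=0.56, high=0.95, hot=0.49; AND[min(a, b)] → w = 0.49
R4 (z=60.0): idle=0.56 → w = 0.56
Weighted average = (0.46·89.6 + 0.54·50.0 + 0.49·67.0 + 0.56·60.0) / (0.46 + 0.54 + 0.49 + 0.56)
  = 134.6460 / 2.0500 = 65.68

65.68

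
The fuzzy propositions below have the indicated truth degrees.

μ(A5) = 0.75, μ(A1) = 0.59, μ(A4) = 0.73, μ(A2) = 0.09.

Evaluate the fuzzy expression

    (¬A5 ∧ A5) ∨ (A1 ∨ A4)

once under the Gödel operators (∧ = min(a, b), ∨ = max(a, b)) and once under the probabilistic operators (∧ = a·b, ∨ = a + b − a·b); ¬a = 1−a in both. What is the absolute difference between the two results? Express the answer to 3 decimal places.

Under Gödel:
  ¬A5 = 1 − 0.75 = 0.25
  ¬A5 ∧ A5 = min(a, b) on (0.25, 0.75) = 0.25
  A1 ∨ A4 = max(a, b) on (0.59, 0.73) = 0.73
  (¬A5 ∧ A5) ∨ (A1 ∨ A4) = max(a, b) on (0.25, 0.73) = 0.73
  → value = 0.7300
Under probabilistic:
  ¬A5 = 1 − 0.7500 = 0.2500
  ¬A5 ∧ A5 = a·b on (0.2500, 0.7500) = 0.1875
  A1 ∨ A4 = a + b − a·b on (0.5900, 0.7300) = 0.8893
  (¬A5 ∧ A5) ∨ (A1 ∨ A4) = a + b − a·b on (0.1875, 0.8893) = 0.9101
  → value = 0.9101
|0.7300 − 0.9101| = 0.180

0.180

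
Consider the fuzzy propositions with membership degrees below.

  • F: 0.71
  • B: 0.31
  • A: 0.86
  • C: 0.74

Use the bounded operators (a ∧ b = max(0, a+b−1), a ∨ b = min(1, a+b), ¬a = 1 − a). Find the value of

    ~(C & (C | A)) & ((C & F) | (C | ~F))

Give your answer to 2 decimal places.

C | A = min(1, a+b) on (0.74, 0.86) = 1.00
C & (C | A) = max(0, a+b−1) on (0.74, 1.00) = 0.74
~(C & (C | A)) = 1 − 0.74 = 0.26
C & F = max(0, a+b−1) on (0.74, 0.71) = 0.45
~F = 1 − 0.71 = 0.29
C | ~F = min(1, a+b) on (0.74, 0.29) = 1.00
(C & F) | (C | ~F) = min(1, a+b) on (0.45, 1.00) = 1.00
~(C & (C | A)) & ((C & F) | (C | ~F)) = max(0, a+b−1) on (0.26, 1.00) = 0.26

0.26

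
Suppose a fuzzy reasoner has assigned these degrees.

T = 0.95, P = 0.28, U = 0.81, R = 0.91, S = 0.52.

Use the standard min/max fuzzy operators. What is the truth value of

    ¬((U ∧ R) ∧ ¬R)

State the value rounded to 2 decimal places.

U ∧ R = min(a, b) on (0.81, 0.91) = 0.81
¬R = 1 − 0.91 = 0.09
(U ∧ R) ∧ ¬R = min(a, b) on (0.81, 0.09) = 0.09
¬((U ∧ R) ∧ ¬R) = 1 − 0.09 = 0.91

0.91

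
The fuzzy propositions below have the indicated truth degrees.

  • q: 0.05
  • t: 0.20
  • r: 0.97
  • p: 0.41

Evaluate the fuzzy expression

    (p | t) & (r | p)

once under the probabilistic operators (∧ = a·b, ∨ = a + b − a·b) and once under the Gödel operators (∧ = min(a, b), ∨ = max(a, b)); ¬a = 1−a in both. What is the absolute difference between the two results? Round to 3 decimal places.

0.109

Under probabilistic:
  p | t = a + b − a·b on (0.4100, 0.2000) = 0.5280
  r | p = a + b − a·b on (0.9700, 0.4100) = 0.9823
  (p | t) & (r | p) = a·b on (0.5280, 0.9823) = 0.5187
  → value = 0.5187
Under Gödel:
  p | t = max(a, b) on (0.41, 0.20) = 0.41
  r | p = max(a, b) on (0.97, 0.41) = 0.97
  (p | t) & (r | p) = min(a, b) on (0.41, 0.97) = 0.41
  → value = 0.4100
|0.5187 − 0.4100| = 0.109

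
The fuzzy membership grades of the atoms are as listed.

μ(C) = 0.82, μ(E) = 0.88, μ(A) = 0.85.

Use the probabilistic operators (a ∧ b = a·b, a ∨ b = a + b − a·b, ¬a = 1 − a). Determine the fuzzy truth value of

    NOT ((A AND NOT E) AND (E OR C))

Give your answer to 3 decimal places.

0.900

NOT E = 1 − 0.8800 = 0.1200
A AND NOT E = a·b on (0.8500, 0.1200) = 0.1020
E OR C = a + b − a·b on (0.8800, 0.8200) = 0.9784
(A AND NOT E) AND (E OR C) = a·b on (0.1020, 0.9784) = 0.0998
NOT ((A AND NOT E) AND (E OR C)) = 1 − 0.0998 = 0.9002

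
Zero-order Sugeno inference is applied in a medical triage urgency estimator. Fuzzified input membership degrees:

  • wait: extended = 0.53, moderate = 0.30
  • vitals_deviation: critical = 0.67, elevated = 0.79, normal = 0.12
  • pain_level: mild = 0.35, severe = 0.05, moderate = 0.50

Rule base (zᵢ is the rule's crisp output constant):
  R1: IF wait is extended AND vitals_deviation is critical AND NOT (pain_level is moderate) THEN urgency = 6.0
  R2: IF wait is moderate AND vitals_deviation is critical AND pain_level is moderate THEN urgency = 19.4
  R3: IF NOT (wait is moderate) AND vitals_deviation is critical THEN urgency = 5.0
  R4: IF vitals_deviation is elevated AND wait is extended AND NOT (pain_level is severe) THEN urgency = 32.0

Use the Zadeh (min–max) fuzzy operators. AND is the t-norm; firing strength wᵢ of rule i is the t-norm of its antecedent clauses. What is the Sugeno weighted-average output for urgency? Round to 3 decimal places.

R1 (z=6.0): extended=0.53, critical=0.67, ¬moderate=1−0.50=0.50; AND[min(a, b)] → w = 0.50
R2 (z=19.4): moderate=0.30, critical=0.67, moderate=0.50; AND[min(a, b)] → w = 0.30
R3 (z=5.0): ¬moderate=1−0.30=0.70, critical=0.67; AND[min(a, b)] → w = 0.67
R4 (z=32.0): elevated=0.79, extended=0.53, ¬severe=1−0.05=0.95; AND[min(a, b)] → w = 0.53
Weighted average = (0.50·6.0 + 0.30·19.4 + 0.67·5.0 + 0.53·32.0) / (0.50 + 0.30 + 0.67 + 0.53)
  = 29.1300 / 2.0000 = 14.565

14.565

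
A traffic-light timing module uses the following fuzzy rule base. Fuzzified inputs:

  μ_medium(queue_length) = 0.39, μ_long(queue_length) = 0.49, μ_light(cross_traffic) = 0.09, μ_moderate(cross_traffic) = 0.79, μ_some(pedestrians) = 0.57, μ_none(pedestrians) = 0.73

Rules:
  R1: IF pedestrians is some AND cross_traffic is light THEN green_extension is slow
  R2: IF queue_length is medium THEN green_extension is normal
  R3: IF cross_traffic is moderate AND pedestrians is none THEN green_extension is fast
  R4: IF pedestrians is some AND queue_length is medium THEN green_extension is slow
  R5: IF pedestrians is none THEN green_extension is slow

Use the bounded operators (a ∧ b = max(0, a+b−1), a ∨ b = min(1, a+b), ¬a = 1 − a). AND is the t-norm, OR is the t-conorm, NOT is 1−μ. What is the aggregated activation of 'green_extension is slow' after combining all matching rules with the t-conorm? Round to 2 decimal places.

0.73

R1: some=0.57, light=0.09; AND[max(0, a+b−1)] → w = 0.00
R2: medium=0.39 → w = 0.39
R3: moderate=0.79, none=0.73; AND[max(0, a+b−1)] → w = 0.52
R4: some=0.57, medium=0.39; AND[max(0, a+b−1)] → w = 0.00
R5: none=0.73 → w = 0.73
Rules with consequent 'slow': {R1, R4, R5} → strengths 0.00, 0.00, 0.73
Aggregate via t-conorm [min(1, a+b)]: 0.73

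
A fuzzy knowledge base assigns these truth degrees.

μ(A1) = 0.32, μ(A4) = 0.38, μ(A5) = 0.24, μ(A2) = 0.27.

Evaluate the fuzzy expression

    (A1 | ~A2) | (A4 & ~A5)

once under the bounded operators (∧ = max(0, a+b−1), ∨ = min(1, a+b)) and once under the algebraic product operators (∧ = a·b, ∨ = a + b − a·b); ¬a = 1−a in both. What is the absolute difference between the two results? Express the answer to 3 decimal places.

0.131

Under bounded:
  ~A2 = 1 − 0.27 = 0.73
  A1 | ~A2 = min(1, a+b) on (0.32, 0.73) = 1.00
  ~A5 = 1 − 0.24 = 0.76
  A4 & ~A5 = max(0, a+b−1) on (0.38, 0.76) = 0.14
  (A1 | ~A2) | (A4 & ~A5) = min(1, a+b) on (1.00, 0.14) = 1.00
  → value = 1.0000
Under algebraic product:
  ~A2 = 1 − 0.2700 = 0.7300
  A1 | ~A2 = a + b − a·b on (0.3200, 0.7300) = 0.8164
  ~A5 = 1 − 0.2400 = 0.7600
  A4 & ~A5 = a·b on (0.3800, 0.7600) = 0.2888
  (A1 | ~A2) | (A4 & ~A5) = a + b − a·b on (0.8164, 0.2888) = 0.8694
  → value = 0.8694
|1.0000 − 0.8694| = 0.131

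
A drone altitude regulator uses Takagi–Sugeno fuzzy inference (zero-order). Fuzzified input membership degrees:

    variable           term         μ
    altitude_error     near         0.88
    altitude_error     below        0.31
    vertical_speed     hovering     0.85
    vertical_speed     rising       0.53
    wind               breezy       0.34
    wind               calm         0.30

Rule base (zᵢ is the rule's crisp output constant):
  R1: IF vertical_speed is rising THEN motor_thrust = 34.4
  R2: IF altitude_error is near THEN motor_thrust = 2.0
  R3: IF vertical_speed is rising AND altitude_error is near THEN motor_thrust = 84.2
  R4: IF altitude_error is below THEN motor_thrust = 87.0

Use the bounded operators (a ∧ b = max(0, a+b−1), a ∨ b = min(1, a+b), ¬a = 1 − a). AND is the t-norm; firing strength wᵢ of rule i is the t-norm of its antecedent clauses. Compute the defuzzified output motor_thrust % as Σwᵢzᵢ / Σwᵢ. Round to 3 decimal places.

R1 (z=34.4): rising=0.53 → w = 0.53
R2 (z=2.0): near=0.88 → w = 0.88
R3 (z=84.2): rising=0.53, near=0.88; AND[max(0, a+b−1)] → w = 0.41
R4 (z=87.0): below=0.31 → w = 0.31
Weighted average = (0.53·34.4 + 0.88·2.0 + 0.41·84.2 + 0.31·87.0) / (0.53 + 0.88 + 0.41 + 0.31)
  = 81.4840 / 2.1300 = 38.255

38.255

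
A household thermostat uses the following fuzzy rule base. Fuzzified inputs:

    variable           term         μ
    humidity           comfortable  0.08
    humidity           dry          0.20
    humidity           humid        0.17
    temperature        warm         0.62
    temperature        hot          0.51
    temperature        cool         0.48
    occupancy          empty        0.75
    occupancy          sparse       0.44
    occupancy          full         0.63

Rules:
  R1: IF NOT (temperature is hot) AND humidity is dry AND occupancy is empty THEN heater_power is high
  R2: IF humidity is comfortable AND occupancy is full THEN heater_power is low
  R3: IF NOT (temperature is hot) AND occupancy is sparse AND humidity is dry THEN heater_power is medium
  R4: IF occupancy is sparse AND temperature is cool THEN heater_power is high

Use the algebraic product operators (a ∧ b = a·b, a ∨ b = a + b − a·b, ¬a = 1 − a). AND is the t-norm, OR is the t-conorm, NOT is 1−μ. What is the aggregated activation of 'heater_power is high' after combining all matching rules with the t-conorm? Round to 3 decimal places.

R1: ¬hot=1−0.51=0.49, dry=0.20, empty=0.75; AND[a·b] → w = 0.0735
R2: comfortable=0.08, full=0.63; AND[a·b] → w = 0.0504
R3: ¬hot=1−0.51=0.49, sparse=0.44, dry=0.20; AND[a·b] → w = 0.0431
R4: sparse=0.44, cool=0.48; AND[a·b] → w = 0.2112
Rules with consequent 'high': {R1, R4} → strengths 0.0735, 0.2112
Aggregate via t-conorm [a + b − a·b]: 0.2692

0.269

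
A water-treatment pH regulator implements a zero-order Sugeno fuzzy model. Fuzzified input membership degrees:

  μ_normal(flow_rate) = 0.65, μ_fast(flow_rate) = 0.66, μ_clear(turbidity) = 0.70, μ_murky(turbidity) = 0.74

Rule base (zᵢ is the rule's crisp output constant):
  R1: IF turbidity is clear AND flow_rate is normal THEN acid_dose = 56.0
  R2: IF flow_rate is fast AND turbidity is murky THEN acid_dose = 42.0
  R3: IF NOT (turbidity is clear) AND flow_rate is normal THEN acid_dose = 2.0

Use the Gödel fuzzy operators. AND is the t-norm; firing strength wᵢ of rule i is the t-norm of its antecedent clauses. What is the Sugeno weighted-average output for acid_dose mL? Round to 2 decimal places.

R1 (z=56.0): clear=0.70, normal=0.65; AND[min(a, b)] → w = 0.65
R2 (z=42.0): fast=0.66, murky=0.74; AND[min(a, b)] → w = 0.66
R3 (z=2.0): ¬clear=1−0.70=0.30, normal=0.65; AND[min(a, b)] → w = 0.30
Weighted average = (0.65·56.0 + 0.66·42.0 + 0.30·2.0) / (0.65 + 0.66 + 0.30)
  = 64.7200 / 1.6100 = 40.20

40.20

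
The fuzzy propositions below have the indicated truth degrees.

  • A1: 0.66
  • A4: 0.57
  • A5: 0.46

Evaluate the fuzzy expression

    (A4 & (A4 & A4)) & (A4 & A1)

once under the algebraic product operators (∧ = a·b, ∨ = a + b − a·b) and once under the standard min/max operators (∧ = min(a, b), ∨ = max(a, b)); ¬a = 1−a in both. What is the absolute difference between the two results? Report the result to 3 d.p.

0.500

Under algebraic product:
  A4 & A4 = a·b on (0.5700, 0.5700) = 0.3249
  A4 & (A4 & A4) = a·b on (0.5700, 0.3249) = 0.1852
  A4 & A1 = a·b on (0.5700, 0.6600) = 0.3762
  (A4 & (A4 & A4)) & (A4 & A1) = a·b on (0.1852, 0.3762) = 0.0697
  → value = 0.0697
Under standard min/max:
  A4 & A4 = min(a, b) on (0.57, 0.57) = 0.57
  A4 & (A4 & A4) = min(a, b) on (0.57, 0.57) = 0.57
  A4 & A1 = min(a, b) on (0.57, 0.66) = 0.57
  (A4 & (A4 & A4)) & (A4 & A1) = min(a, b) on (0.57, 0.57) = 0.57
  → value = 0.5700
|0.0697 − 0.5700| = 0.500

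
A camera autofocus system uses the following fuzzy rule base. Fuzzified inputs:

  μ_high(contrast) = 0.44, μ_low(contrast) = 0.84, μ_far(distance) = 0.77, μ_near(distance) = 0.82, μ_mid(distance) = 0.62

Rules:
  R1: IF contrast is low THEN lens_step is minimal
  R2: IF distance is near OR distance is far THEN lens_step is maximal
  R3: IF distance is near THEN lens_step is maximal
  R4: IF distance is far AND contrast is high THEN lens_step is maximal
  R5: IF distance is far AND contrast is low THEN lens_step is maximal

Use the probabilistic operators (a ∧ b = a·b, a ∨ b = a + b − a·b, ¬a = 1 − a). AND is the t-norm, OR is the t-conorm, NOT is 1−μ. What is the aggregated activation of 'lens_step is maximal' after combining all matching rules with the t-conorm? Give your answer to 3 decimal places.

0.998

R1: low=0.84 → w = 0.8400
R2: near=0.82, far=0.77; OR[a + b − a·b] → w = 0.9586
R3: near=0.82 → w = 0.8200
R4: far=0.77, high=0.44; AND[a·b] → w = 0.3388
R5: far=0.77, low=0.84; AND[a·b] → w = 0.6468
Rules with consequent 'maximal': {R2, R3, R4, R5} → strengths 0.9586, 0.8200, 0.3388, 0.6468
Aggregate via t-conorm [a + b − a·b]: 0.9983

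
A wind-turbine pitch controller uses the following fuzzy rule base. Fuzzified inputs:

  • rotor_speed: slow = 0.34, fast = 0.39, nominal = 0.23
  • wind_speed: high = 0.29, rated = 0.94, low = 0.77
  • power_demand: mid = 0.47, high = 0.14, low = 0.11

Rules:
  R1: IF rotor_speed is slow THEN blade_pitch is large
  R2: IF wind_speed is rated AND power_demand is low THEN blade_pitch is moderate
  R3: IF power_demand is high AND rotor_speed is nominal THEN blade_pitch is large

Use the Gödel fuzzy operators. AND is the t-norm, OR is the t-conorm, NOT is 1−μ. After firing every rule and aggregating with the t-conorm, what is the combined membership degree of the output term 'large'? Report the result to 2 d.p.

0.34

R1: slow=0.34 → w = 0.34
R2: rated=0.94, low=0.11; AND[min(a, b)] → w = 0.11
R3: high=0.14, nominal=0.23; AND[min(a, b)] → w = 0.14
Rules with consequent 'large': {R1, R3} → strengths 0.34, 0.14
Aggregate via t-conorm [max(a, b)]: 0.34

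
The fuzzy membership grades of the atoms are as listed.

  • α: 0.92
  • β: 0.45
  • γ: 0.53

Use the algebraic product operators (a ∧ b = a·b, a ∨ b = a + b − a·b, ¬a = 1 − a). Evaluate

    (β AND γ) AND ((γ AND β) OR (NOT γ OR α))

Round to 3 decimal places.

0.231

β AND γ = a·b on (0.4500, 0.5300) = 0.2385
γ AND β = a·b on (0.5300, 0.4500) = 0.2385
NOT γ = 1 − 0.5300 = 0.4700
NOT γ OR α = a + b − a·b on (0.4700, 0.9200) = 0.9576
(γ AND β) OR (NOT γ OR α) = a + b − a·b on (0.2385, 0.9576) = 0.9677
(β AND γ) AND ((γ AND β) OR (NOT γ OR α)) = a·b on (0.2385, 0.9677) = 0.2308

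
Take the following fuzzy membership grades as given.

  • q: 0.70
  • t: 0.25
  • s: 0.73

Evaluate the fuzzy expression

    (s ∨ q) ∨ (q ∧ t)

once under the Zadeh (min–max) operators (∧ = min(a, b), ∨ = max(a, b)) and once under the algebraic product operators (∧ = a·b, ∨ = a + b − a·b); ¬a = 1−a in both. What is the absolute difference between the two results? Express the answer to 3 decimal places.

0.203

Under Zadeh (min–max):
  s ∨ q = max(a, b) on (0.73, 0.70) = 0.73
  q ∧ t = min(a, b) on (0.70, 0.25) = 0.25
  (s ∨ q) ∨ (q ∧ t) = max(a, b) on (0.73, 0.25) = 0.73
  → value = 0.7300
Under algebraic product:
  s ∨ q = a + b − a·b on (0.7300, 0.7000) = 0.9190
  q ∧ t = a·b on (0.7000, 0.2500) = 0.1750
  (s ∨ q) ∨ (q ∧ t) = a + b − a·b on (0.9190, 0.1750) = 0.9332
  → value = 0.9332
|0.7300 − 0.9332| = 0.203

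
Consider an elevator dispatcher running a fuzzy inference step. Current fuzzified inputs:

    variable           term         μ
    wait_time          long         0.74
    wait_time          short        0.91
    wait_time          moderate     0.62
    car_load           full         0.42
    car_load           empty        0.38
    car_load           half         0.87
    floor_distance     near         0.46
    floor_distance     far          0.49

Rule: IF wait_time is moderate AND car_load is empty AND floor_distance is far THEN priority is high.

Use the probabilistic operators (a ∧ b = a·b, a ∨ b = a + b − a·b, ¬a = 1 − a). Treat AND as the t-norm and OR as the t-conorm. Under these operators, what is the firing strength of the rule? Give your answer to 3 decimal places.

0.115

firing strength: moderate=0.62, empty=0.38, far=0.49; AND[a·b] → w = 0.1154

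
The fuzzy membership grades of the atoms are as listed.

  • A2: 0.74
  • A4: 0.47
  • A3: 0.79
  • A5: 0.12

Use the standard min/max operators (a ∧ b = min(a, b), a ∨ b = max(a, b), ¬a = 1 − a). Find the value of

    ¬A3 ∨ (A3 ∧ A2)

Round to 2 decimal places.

¬A3 = 1 − 0.79 = 0.21
A3 ∧ A2 = min(a, b) on (0.79, 0.74) = 0.74
¬A3 ∨ (A3 ∧ A2) = max(a, b) on (0.21, 0.74) = 0.74

0.74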